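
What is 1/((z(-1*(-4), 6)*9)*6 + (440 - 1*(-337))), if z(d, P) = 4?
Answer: 1/993 ≈ 0.0010071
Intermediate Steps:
1/((z(-1*(-4), 6)*9)*6 + (440 - 1*(-337))) = 1/((4*9)*6 + (440 - 1*(-337))) = 1/(36*6 + (440 + 337)) = 1/(216 + 777) = 1/993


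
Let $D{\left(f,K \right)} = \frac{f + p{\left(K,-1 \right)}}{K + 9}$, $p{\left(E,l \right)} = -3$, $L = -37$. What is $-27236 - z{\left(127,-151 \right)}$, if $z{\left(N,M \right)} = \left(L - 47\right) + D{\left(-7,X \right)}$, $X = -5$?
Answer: $- \frac{54299}{2} \approx -27150.0$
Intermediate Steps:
$D{\left(f,K \right)} = \frac{-3 + f}{9 + K}$ ($D{\left(f,K \right)} = \frac{f - 3}{K + 9} = \frac{-3 + f}{9 + K}$)
$z{\left(N,M \right)} = - \frac{173}{2}$ ($z{\left(N,M \right)} = \left(-37 - 47\right) + \frac{-3 - 7}{9 - 5} = -84 + \frac{1}{4} \left(-10\right) = -84 - \frac{5}{2} = - \frac{173}{2}$)
$-27236 - z{\left(127,-151 \right)} = -27236 - - \frac{173}{2} = -27236 + \frac{173}{2} = - \frac{54299}{2}$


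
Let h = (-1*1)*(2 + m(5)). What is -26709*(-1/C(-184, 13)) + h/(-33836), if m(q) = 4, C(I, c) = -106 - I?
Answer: 37655258/109967 ≈ 342.42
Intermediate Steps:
h = -6 (h = (-1*1)*(2 + 4) = -1*6 = -6)
-26709*(-1/C(-184, 13)) + h/(-33836) = -26709*(-1/(-106 - 1*(-184))) - 6/(-33836) = -26709*(-1/(-106 + 184)) - 6*(-1/33836) = -26709/((-1*78)) + 3/16918 = -26709/(-78) + 3/16918 = -26709*(-1/78) + 3/16918 = 8903/26 + 3/16918 = 37655258/109967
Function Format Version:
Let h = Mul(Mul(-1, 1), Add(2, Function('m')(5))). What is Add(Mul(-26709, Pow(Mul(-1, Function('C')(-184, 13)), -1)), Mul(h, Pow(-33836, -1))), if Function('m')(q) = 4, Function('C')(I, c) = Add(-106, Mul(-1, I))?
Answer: Rational(37655258, 109967) ≈ 342.42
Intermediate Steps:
h = -6 (h = Mul(Mul(-1, 1), Add(2, 4)) = Mul(-1, 6) = -6)
Add(Mul(-26709, Pow(Mul(-1, Function('C')(-184, 13)), -1)), Mul(h, Pow(-33836, -1))) = Add(Mul(-26709, Pow(Mul(-1, Add(-106, Mul(-1, -184))), -1)), Mul(-6, Pow(-33836, -1))) = Add(Mul(-26709, Pow(Mul(-1, Add(-106, 184)), -1)), Mul(-6, Rational(-1, 33836))) = Add(Mul(-26709, Pow(Mul(-1, 78), -1)), Rational(3, 16918)) = Add(Mul(-26709, Pow(-78, -1)), Rational(3, 16918)) = Add(Mul(-26709, Rational(-1, 78)), Rational(3, 16918)) = Add(Rational(8903, 26), Rational(3, 16918)) = Rational(37655258, 109967)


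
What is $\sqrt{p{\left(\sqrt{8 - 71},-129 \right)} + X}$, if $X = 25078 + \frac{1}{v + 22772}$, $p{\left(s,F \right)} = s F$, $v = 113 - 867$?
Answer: $\frac{\sqrt{12157621923290 - 187614629388 i \sqrt{7}}}{22018} \approx 158.39 - 3.2322 i$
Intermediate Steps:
$v = -754$ ($v = 113 - 867 = -754$)
$p{\left(s,F \right)} = F s$
$X = \frac{552167405}{22018}$ ($X = 25078 + \frac{1}{-754 + 22772} = 25078 + \frac{1}{22018} = \frac{552167405}{22018} \approx 25078.0$)
$\sqrt{p{\left(\sqrt{8 - 71},-129 \right)} + X} = \sqrt{- 129 \sqrt{8 - 71} + \frac{552167405}{22018}} = \sqrt{- 129 \sqrt{-63} + \frac{552167405}{22018}} = \sqrt{- 129 \cdot 3 i \sqrt{7} + \frac{552167405}{22018}} = \sqrt{- 387 i \sqrt{7} + \frac{552167405}{22018}} = \sqrt{\frac{552167405}{22018} - 387 i \sqrt{7}}$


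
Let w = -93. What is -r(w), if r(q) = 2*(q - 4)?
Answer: 194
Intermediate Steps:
r(q) = -8 + 2*q (r(q) = 2*(-4 + q) = -8 + 2*q)
-r(w) = -(-8 + 2*(-93)) = -(-8 - 186) = -1*(-194) = 194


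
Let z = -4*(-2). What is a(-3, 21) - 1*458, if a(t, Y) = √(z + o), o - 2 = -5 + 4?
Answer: -455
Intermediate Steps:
o = 1 (o = 2 + (-5 + 4) = 2 - 1 = 1)
z = 8
a(t, Y) = 3 (a(t, Y) = √(8 + 1) = √9 = 3)
a(-3, 21) - 1*458 = 3 - 1*458 = 3 - 458 = -455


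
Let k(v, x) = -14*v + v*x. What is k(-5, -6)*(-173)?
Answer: -17300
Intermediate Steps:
k(-5, -6)*(-173) = -5*(-14 - 6)*(-173) = -5*(-20)*(-173) = 100*(-173) = -17300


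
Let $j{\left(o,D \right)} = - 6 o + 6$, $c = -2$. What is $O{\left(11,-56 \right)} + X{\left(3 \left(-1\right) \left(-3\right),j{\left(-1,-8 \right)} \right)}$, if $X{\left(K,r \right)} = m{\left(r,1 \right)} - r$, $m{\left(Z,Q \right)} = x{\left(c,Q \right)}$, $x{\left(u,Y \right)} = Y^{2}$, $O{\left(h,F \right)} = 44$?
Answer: $33$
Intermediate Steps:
$j{\left(o,D \right)} = 6 - 6 o$
$m{\left(Z,Q \right)} = Q^{2}$
$X{\left(K,r \right)} = 1 - r$ ($X{\left(K,r \right)} = 1^{2} - r = 1 - r$)
$O{\left(11,-56 \right)} + X{\left(3 \left(-1\right) \left(-3\right),j{\left(-1,-8 \right)} \right)} = 44 - \left(5 + 6\right) = 44 + \left(1 - \left(6 + 6\right)\right) = 44 + \left(1 - 12\right) = 44 - 11 = 33$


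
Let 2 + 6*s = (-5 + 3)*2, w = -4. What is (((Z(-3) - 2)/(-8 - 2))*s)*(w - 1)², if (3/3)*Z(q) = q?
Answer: -25/2 ≈ -12.500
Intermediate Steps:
Z(q) = q
s = -1 (s = -⅓ + ((-5 + 3)*2)/6 = -⅓ + (-2*2)/6 = -⅓ + (⅙)*(-4) = -⅓ - ⅔ = -1)
(((Z(-3) - 2)/(-8 - 2))*s)*(w - 1)² = (((-3 - 2)/(-8 - 2))*(-1))*(-4 - 1)² = (-5/(-10)*(-1))*(-5)² = (-5*(-⅒)*(-1))*25 = ((½)*(-1))*25 = -½*25 = -25/2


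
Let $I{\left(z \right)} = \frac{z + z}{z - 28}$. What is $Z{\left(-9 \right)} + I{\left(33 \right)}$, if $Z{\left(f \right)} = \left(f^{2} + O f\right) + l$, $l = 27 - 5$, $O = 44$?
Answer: $- \frac{1399}{5} \approx -279.8$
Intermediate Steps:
$I{\left(z \right)} = \frac{2 z}{-28 + z}$
$l = 22$
$Z{\left(f \right)} = 22 + f^{2} + 44 f$ ($Z{\left(f \right)} = \left(f^{2} + 44 f\right) + 22 = 22 + f^{2} + 44 f$)
$Z{\left(-9 \right)} + I{\left(33 \right)} = \left(22 + \left(-9\right)^{2} + 44 \left(-9\right)\right) + 2 \cdot 33 \frac{1}{-28 + 33} = \left(22 + 81 - 396\right) + 2 \cdot 33 \cdot \frac{1}{5} = -293 + 2 \cdot 33 \cdot \frac{1}{5} = -293 + \frac{66}{5} = - \frac{1399}{5}$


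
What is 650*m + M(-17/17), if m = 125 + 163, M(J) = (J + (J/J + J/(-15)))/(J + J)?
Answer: 5615999/30 ≈ 1.8720e+5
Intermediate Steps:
M(J) = (1 + 14*J/15)/(2*J) (M(J) = (J + (1 + J*(-1/15)))/((2*J)) = (J + (1 - J/15))*(1/(2*J)) = (1 + 14*J/15)*(1/(2*J)) = (1 + 14*J/15)/(2*J))
m = 288
650*m + M(-17/17) = 650*288 + (15 + 14*(-17/17))/(30*((-17/17))) = 187200 + (15 + 14*(-17*1/17))/(30*((-17*1/17))) = 187200 + (1/30)*(15 + 14*(-1))/(-1) = 187200 + (1/30)*(-1)*(15 - 14) = 187200 + (1/30)*(-1)*1 = 187200 - 1/30 = 5615999/30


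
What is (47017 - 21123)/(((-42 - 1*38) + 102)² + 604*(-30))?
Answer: -12947/8818 ≈ -1.4682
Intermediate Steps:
(47017 - 21123)/(((-42 - 1*38) + 102)² + 604*(-30)) = 25894/(((-42 - 38) + 102)² - 18120) = 25894/((-80 + 102)² - 18120) = 25894/(22² - 18120) = 25894/(484 - 18120) = 25894/(-17636) = 25894*(-1/17636) = -12947/8818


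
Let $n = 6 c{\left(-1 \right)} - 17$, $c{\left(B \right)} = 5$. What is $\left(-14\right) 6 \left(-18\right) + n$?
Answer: $1525$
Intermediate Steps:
$n = 13$ ($n = 6 \cdot 5 - 17 = 30 - 17 = 13$)
$\left(-14\right) 6 \left(-18\right) + n = \left(-14\right) 6 \left(-18\right) + 13 = \left(-84\right) \left(-18\right) + 13 = 1512 + 13 = 1525$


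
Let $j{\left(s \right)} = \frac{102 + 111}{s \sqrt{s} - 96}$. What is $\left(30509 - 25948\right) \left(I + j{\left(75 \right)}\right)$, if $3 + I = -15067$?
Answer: $- \frac{3151524651178}{45851} + \frac{40478875 \sqrt{3}}{45851} \approx -6.8733 \cdot 10^{7}$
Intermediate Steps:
$j{\left(s \right)} = \frac{213}{-96 + s^{\frac{3}{2}}}$ ($j{\left(s \right)} = \frac{213}{s^{\frac{3}{2}} - 96} = \frac{213}{-96 + s^{\frac{3}{2}}}$)
$I = -15070$ ($I = -3 - 15067 = -15070$)
$\left(30509 - 25948\right) \left(I + j{\left(75 \right)}\right) = \left(30509 - 25948\right) \left(-15070 + \frac{213}{-96 + 75^{\frac{3}{2}}}\right) = 4561 \left(-15070 + \frac{213}{-96 + 375 \sqrt{3}}\right) = -68734270 + \frac{971493}{-96 + 375 \sqrt{3}}$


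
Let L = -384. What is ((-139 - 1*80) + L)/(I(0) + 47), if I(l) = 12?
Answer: -603/59 ≈ -10.220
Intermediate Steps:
((-139 - 1*80) + L)/(I(0) + 47) = ((-139 - 1*80) - 384)/(12 + 47) = ((-139 - 80) - 384)/59 = (-219 - 384)*(1/59) = -603*1/59 = -603/59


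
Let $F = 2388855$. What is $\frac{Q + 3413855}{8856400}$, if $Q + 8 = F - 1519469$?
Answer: $\frac{4283233}{8856400} \approx 0.48363$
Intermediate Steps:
$Q = 869378$ ($Q = -8 + \left(2388855 - 1519469\right) = -8 + 869386 = 869378$)
$\frac{Q + 3413855}{8856400} = \frac{869378 + 3413855}{8856400} = 4283233 \cdot \frac{1}{8856400} = \frac{4283233}{8856400}$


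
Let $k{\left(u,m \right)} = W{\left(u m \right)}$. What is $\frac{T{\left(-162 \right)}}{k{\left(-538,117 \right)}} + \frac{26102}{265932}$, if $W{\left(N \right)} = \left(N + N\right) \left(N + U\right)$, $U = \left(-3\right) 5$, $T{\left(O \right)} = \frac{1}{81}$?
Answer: $\frac{465506826095041}{4742669576091564} \approx 0.098153$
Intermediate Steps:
$T{\left(O \right)} = \frac{1}{81}$
$U = -15$
$W{\left(N \right)} = 2 N \left(-15 + N\right)$ ($W{\left(N \right)} = \left(N + N\right) \left(N - 15\right) = 2 N \left(-15 + N\right)$)
$k{\left(u,m \right)} = 2 m u \left(-15 + m u\right)$ ($k{\left(u,m \right)} = 2 u m \left(-15 + u m\right) = 2 m u \left(-15 + m u\right)$)
$\frac{T{\left(-162 \right)}}{k{\left(-538,117 \right)}} + \frac{26102}{265932} = \frac{1}{81 \cdot 2 \cdot 117 \left(-538\right) \left(-15 + 117 \left(-538\right)\right)} + \frac{26102}{265932} = \frac{1}{81 \cdot 2 \cdot 117 \left(-538\right) \left(-15 - 62946\right)} + 26102 \cdot \frac{1}{265932} = \frac{1}{81 \cdot 2 \cdot 117 \left(-538\right) \left(-62961\right)} + \frac{13051}{132966} = \frac{1}{81 \cdot 7926286212} + \frac{13051}{132966} = \frac{1}{81} \cdot \frac{1}{7926286212} + \frac{13051}{132966} = \frac{1}{642029183172} + \frac{13051}{132966} = \frac{465506826095041}{4742669576091564}$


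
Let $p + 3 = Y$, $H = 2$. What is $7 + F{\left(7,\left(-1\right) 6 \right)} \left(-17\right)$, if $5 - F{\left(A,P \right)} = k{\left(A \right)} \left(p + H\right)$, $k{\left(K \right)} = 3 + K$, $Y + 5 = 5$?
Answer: $-248$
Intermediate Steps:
$Y = 0$ ($Y = -5 + 5 = 0$)
$p = -3$ ($p = -3 + 0 = -3$)
$F{\left(A,P \right)} = 8 + A$ ($F{\left(A,P \right)} = 5 - \left(3 + A\right) \left(-3 + 2\right) = 5 - \left(3 + A\right) \left(-1\right) = 5 - \left(-3 - A\right) = 5 + \left(3 + A\right) = 8 + A$)
$7 + F{\left(7,\left(-1\right) 6 \right)} \left(-17\right) = 7 + \left(8 + 7\right) \left(-17\right) = 7 + 15 \left(-17\right) = 7 - 255 = -248$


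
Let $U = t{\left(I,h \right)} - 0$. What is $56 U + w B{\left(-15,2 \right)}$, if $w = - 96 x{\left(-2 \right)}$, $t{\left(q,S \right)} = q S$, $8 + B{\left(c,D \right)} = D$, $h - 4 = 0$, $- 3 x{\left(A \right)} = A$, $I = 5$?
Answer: $1504$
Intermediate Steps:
$x{\left(A \right)} = - \frac{A}{3}$
$h = 4$ ($h = 4 + 0 = 4$)
$B{\left(c,D \right)} = -8 + D$
$t{\left(q,S \right)} = S q$
$w = -64$ ($w = - 96 \left(\left(- \frac{1}{3}\right) \left(-2\right)\right) = \left(-96\right) \frac{2}{3} = -64$)
$U = 20$ ($U = 4 \cdot 5 - 0 = 20 + 0 = 20$)
$56 U + w B{\left(-15,2 \right)} = 56 \cdot 20 - 64 \left(-8 + 2\right) = 1120 - -384 = 1120 + 384 = 1504$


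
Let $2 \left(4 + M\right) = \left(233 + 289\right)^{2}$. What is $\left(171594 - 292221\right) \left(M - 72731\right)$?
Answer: $-7660658889$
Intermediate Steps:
$M = 136238$ ($M = -4 + \frac{\left(233 + 289\right)^{2}}{2} = -4 + \frac{522^{2}}{2} = -4 + \frac{1}{2} \cdot 272484 = -4 + 136242 = 136238$)
$\left(171594 - 292221\right) \left(M - 72731\right) = \left(171594 - 292221\right) \left(136238 - 72731\right) = \left(-120627\right) 63507 = -7660658889$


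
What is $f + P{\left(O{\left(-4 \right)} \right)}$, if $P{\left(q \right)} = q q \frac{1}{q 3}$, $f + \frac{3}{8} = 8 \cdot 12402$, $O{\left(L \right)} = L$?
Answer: $\frac{2381143}{24} \approx 99214.0$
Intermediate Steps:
$f = \frac{793725}{8}$ ($f = - \frac{3}{8} + 8 \cdot 12402 = - \frac{3}{8} + 99216 = \frac{793725}{8} \approx 99216.0$)
$P{\left(q \right)} = \frac{q}{3}$ ($P{\left(q \right)} = q^{2} \frac{1}{q} \frac{1}{3} = q^{2} \frac{1}{3 q} = \frac{q}{3}$)
$f + P{\left(O{\left(-4 \right)} \right)} = \frac{793725}{8} + \frac{1}{3} \left(-4\right) = \frac{793725}{8} - \frac{4}{3} = \frac{2381143}{24}$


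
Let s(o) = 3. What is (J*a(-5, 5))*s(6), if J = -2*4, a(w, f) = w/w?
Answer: -24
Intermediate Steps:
a(w, f) = 1
J = -8
(J*a(-5, 5))*s(6) = -8*1*3 = -8*3 = -24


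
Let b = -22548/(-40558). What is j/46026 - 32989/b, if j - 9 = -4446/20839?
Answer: -1371039412709998/23105335827 ≈ -59339.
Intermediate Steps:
b = 11274/20279 (b = -22548*(-1/40558) = 11274/20279 ≈ 0.55594)
j = 14085/1603 (j = 9 - 4446/20839 = 9 - 4446*1/20839 = 9 - 342/1603 = 14085/1603 ≈ 8.7867)
j/46026 - 32989/b = (14085/1603)/46026 - 32989/11274/20279 = (14085/1603)*(1/46026) - 32989*20279/11274 = 1565/8197742 - 668983931/11274 = -1371039412709998/23105335827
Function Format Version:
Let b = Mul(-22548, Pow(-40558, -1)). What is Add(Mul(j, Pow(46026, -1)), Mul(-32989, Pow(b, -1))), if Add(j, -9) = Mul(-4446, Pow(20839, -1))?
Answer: Rational(-1371039412709998, 23105335827) ≈ -59339.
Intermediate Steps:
b = Rational(11274, 20279) (b = Mul(-22548, Rational(-1, 40558)) = Rational(11274, 20279) ≈ 0.55594)
j = Rational(14085, 1603) (j = Add(9, Mul(-4446, Pow(20839, -1))) = Add(9, Mul(-4446, Rational(1, 20839))) = Add(9, Rational(-342, 1603)) = Rational(14085, 1603) ≈ 8.7867)
Add(Mul(j, Pow(46026, -1)), Mul(-32989, Pow(b, -1))) = Add(Mul(Rational(14085, 1603), Pow(46026, -1)), Mul(-32989, Pow(Rational(11274, 20279), -1))) = Add(Mul(Rational(14085, 1603), Rational(1, 46026)), Mul(-32989, Rational(20279, 11274))) = Add(Rational(1565, 8197742), Rational(-668983931, 11274)) = Rational(-1371039412709998, 23105335827)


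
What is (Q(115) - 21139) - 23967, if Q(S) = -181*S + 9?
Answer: -65912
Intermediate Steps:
Q(S) = 9 - 181*S
(Q(115) - 21139) - 23967 = ((9 - 181*115) - 21139) - 23967 = ((9 - 20815) - 21139) - 23967 = (-20806 - 21139) - 23967 = -41945 - 23967 = -65912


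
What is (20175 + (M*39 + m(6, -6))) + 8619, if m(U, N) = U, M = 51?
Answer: 30789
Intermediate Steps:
(20175 + (M*39 + m(6, -6))) + 8619 = (20175 + (51*39 + 6)) + 8619 = (20175 + (1989 + 6)) + 8619 = (20175 + 1995) + 8619 = 22170 + 8619 = 30789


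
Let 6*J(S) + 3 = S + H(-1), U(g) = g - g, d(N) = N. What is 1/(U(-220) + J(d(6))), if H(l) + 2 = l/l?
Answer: 3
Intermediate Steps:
H(l) = -1 (H(l) = -2 + l/l = -2 + 1 = -1)
U(g) = 0
J(S) = -2/3 + S/6 (J(S) = -1/2 + (S - 1)/6 = -1/2 + (-1 + S)/6 = -1/2 + (-1/6 + S/6) = -2/3 + S/6)
1/(U(-220) + J(d(6))) = 1/(0 + (-2/3 + (1/6)*6)) = 1/(0 + (-2/3 + 1)) = 1/(0 + 1/3) = 1/(1/3) = 3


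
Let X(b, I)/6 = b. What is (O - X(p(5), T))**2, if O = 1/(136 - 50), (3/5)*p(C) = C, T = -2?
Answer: 18481401/7396 ≈ 2498.8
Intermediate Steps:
p(C) = 5*C/3
X(b, I) = 6*b
O = 1/86 ≈ 0.011628
(O - X(p(5), T))**2 = (1/86 - 6*(5/3)*5)**2 = (1/86 - 6*25/3)**2 = (1/86 - 1*50)**2 = (1/86 - 50)**2 = (-4299/86)**2 = 18481401/7396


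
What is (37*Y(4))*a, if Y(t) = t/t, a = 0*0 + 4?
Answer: 148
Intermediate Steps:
a = 4 (a = 0 + 4 = 4)
Y(t) = 1
(37*Y(4))*a = (37*1)*4 = 37*4 = 148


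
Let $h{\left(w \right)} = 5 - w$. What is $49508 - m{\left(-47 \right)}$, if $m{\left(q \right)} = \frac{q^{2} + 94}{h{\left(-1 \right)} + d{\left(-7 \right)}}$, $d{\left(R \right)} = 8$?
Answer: $\frac{98687}{2} \approx 49344.0$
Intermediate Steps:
$m{\left(q \right)} = \frac{47}{7} + \frac{q^{2}}{14}$ ($m{\left(q \right)} = \frac{q^{2} + 94}{\left(5 - -1\right) + 8} = \frac{94 + q^{2}}{\left(5 + 1\right) + 8} = \frac{94 + q^{2}}{6 + 8} = \frac{94 + q^{2}}{14} = \left(94 + q^{2}\right) \frac{1}{14} = \frac{47}{7} + \frac{q^{2}}{14}$)
$49508 - m{\left(-47 \right)} = 49508 - \left(\frac{47}{7} + \frac{\left(-47\right)^{2}}{14}\right) = 49508 - \left(\frac{47}{7} + \frac{1}{14} \cdot 2209\right) = 49508 - \left(\frac{47}{7} + \frac{2209}{14}\right) = 49508 - \frac{329}{2} = \frac{98687}{2}$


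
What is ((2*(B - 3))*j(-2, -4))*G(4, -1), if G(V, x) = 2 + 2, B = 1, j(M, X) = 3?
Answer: -48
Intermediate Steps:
G(V, x) = 4
((2*(B - 3))*j(-2, -4))*G(4, -1) = ((2*(1 - 3))*3)*4 = ((2*(-2))*3)*4 = -4*3*4 = -12*4 = -48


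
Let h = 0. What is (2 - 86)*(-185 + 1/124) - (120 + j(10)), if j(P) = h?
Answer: 477999/31 ≈ 15419.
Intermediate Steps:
j(P) = 0
(2 - 86)*(-185 + 1/124) - (120 + j(10)) = (2 - 86)*(-185 + 1/124) - (120 + 0) = -84*(-185 + 1/124) - 1*120 = -84*(-22939/124) - 120 = 481719/31 - 120 = 477999/31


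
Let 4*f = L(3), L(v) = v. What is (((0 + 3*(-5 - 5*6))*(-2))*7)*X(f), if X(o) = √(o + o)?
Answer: 735*√6 ≈ 1800.4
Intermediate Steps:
f = ¾ (f = (¼)*3 = ¾ ≈ 0.75000)
X(o) = √2*√o (X(o) = √(2*o) = √2*√o)
(((0 + 3*(-5 - 5*6))*(-2))*7)*X(f) = (((0 + 3*(-5 - 5*6))*(-2))*7)*(√2*√(¾)) = (((0 + 3*(-5 - 30))*(-2))*7)*(√2*(√3/2)) = (((0 + 3*(-35))*(-2))*7)*(√6/2) = (((0 - 105)*(-2))*7)*(√6/2) = (-105*(-2)*7)*(√6/2) = (210*7)*(√6/2) = 1470*(√6/2) = 735*√6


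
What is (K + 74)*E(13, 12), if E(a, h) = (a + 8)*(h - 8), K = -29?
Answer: 3780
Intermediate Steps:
E(a, h) = (-8 + h)*(8 + a) (E(a, h) = (8 + a)*(-8 + h) = (-8 + h)*(8 + a))
(K + 74)*E(13, 12) = (-29 + 74)*(-64 - 8*13 + 8*12 + 13*12) = 45*(-64 - 104 + 96 + 156) = 45*84 = 3780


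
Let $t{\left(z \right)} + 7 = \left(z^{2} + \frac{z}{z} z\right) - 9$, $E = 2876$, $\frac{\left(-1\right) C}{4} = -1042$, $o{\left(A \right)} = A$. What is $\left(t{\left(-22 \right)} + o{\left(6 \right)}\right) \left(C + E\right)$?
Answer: $3183888$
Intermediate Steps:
$C = 4168$ ($C = \left(-4\right) \left(-1042\right) = 4168$)
$t{\left(z \right)} = -16 + z + z^{2}$ ($t{\left(z \right)} = -7 - \left(9 - z^{2} - \frac{z}{z} z\right) = -7 - \left(9 - z - z^{2}\right) = -7 + \left(-9 + z + z^{2}\right) = -16 + z + z^{2}$)
$\left(t{\left(-22 \right)} + o{\left(6 \right)}\right) \left(C + E\right) = \left(\left(-16 - 22 + \left(-22\right)^{2}\right) + 6\right) \left(4168 + 2876\right) = \left(\left(-16 - 22 + 484\right) + 6\right) 7044 = \left(446 + 6\right) 7044 = 452 \cdot 7044 = 3183888$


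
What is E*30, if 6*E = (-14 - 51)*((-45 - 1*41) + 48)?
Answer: 12350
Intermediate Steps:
E = 1235/3 (E = ((-14 - 51)*((-45 - 1*41) + 48))/6 = (-65*((-45 - 41) + 48))/6 = (-65*(-86 + 48))/6 = (-65*(-38))/6 = (⅙)*2470 = 1235/3 ≈ 411.67)
E*30 = (1235/3)*30 = 12350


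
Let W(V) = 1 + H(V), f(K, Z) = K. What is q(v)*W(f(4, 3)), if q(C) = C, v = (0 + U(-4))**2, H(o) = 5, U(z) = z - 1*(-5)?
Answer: 6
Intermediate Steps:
U(z) = 5 + z (U(z) = z + 5 = 5 + z)
W(V) = 6 (W(V) = 1 + 5 = 6)
v = 1 (v = (0 + (5 - 4))**2 = (0 + 1)**2 = 1**2 = 1)
q(v)*W(f(4, 3)) = 1*6 = 6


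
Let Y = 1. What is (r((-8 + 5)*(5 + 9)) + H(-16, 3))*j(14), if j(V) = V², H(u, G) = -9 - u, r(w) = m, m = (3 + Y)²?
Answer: 4508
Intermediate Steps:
m = 16 (m = (3 + 1)² = 4² = 16)
r(w) = 16
(r((-8 + 5)*(5 + 9)) + H(-16, 3))*j(14) = (16 + (-9 - 1*(-16)))*14² = (16 + (-9 + 16))*196 = (16 + 7)*196 = 23*196 = 4508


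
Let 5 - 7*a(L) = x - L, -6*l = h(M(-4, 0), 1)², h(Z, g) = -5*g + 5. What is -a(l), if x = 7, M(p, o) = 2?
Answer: 2/7 ≈ 0.28571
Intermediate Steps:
h(Z, g) = 5 - 5*g
l = 0 (l = -(5 - 5*1)²/6 = -(5 - 5)²/6 = -⅙*0² = -⅙*0 = 0)
a(L) = -2/7 + L/7 (a(L) = 5/7 - (7 - L)/7 = 5/7 + (-1 + L/7) = -2/7 + L/7)
-a(l) = -(-2/7 + (⅐)*0) = -(-2/7 + 0) = -1*(-2/7) = 2/7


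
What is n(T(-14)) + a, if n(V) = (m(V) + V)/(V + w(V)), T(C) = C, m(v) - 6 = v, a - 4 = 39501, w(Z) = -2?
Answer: 316051/8 ≈ 39506.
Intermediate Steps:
a = 39505 (a = 4 + 39501 = 39505)
m(v) = 6 + v
n(V) = (6 + 2*V)/(-2 + V) (n(V) = ((6 + V) + V)/(V - 2) = (6 + 2*V)/(-2 + V))
n(T(-14)) + a = 2*(3 - 14)/(-2 - 14) + 39505 = 2*(-11)/(-16) + 39505 = 2*(-1/16)*(-11) + 39505 = 11/8 + 39505 = 316051/8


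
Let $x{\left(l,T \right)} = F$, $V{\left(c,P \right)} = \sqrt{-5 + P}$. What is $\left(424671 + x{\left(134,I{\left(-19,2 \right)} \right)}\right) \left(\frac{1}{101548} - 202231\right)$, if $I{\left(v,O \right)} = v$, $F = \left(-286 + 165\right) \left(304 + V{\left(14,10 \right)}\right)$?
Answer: $- \frac{7965707006400669}{101548} + \frac{2484874584027 \sqrt{5}}{101548} \approx -7.8388 \cdot 10^{10}$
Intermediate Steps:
$F = -36784 - 121 \sqrt{5}$ ($F = \left(-286 + 165\right) \left(304 + \sqrt{-5 + 10}\right) = - 121 \left(304 + \sqrt{5}\right) = -36784 - 121 \sqrt{5} \approx -37055.0$)
$x{\left(l,T \right)} = -36784 - 121 \sqrt{5}$
$\left(424671 + x{\left(134,I{\left(-19,2 \right)} \right)}\right) \left(\frac{1}{101548} - 202231\right) = \left(424671 - \left(36784 + 121 \sqrt{5}\right)\right) \left(\frac{1}{101548} - 202231\right) = \left(387887 - 121 \sqrt{5}\right) \left(\frac{1}{101548} - 202231\right) = \left(387887 - 121 \sqrt{5}\right) \left(- \frac{20536153587}{101548}\right) = - \frac{7965707006400669}{101548} + \frac{2484874584027 \sqrt{5}}{101548}$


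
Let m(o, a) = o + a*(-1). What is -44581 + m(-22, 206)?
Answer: -44809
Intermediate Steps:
m(o, a) = o - a
-44581 + m(-22, 206) = -44581 + (-22 - 1*206) = -44581 + (-22 - 206) = -44581 - 228 = -44809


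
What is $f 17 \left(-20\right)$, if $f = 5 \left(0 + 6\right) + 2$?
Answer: $-10880$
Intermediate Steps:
$f = 32$ ($f = 5 \cdot 6 + 2 = 30 + 2 = 32$)
$f 17 \left(-20\right) = 32 \cdot 17 \left(-20\right) = 544 \left(-20\right) = -10880$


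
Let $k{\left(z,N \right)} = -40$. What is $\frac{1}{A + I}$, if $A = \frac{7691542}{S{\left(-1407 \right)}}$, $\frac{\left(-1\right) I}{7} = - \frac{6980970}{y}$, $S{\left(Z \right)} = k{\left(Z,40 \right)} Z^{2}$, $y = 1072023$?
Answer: $\frac{14148195066180}{643553028056489} \approx 0.021985$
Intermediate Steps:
$S{\left(Z \right)} = - 40 Z^{2}$
$I = \frac{16288930}{357341}$ ($I = - 7 \left(- \frac{6980970}{1072023}\right) = - 7 \left(\left(-6980970\right) \frac{1}{1072023}\right) = \left(-7\right) \left(- \frac{2326990}{357341}\right) = \frac{16288930}{357341} \approx 45.584$)
$A = - \frac{3845771}{39592980}$ ($A = \frac{7691542}{\left(-40\right) \left(-1407\right)^{2}} = \frac{7691542}{\left(-40\right) 1979649} = \frac{7691542}{-79185960} = 7691542 \left(- \frac{1}{79185960}\right) = - \frac{3845771}{39592980} \approx -0.097133$)
$\frac{1}{A + I} = \frac{1}{- \frac{3845771}{39592980} + \frac{16288930}{357341}} = \frac{1}{\frac{643553028056489}{14148195066180}} = \frac{14148195066180}{643553028056489}$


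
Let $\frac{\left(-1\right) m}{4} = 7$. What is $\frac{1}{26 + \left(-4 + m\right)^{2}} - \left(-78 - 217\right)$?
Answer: $\frac{309751}{1050} \approx 295.0$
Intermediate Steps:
$m = -28$ ($m = \left(-4\right) 7 = -28$)
$\frac{1}{26 + \left(-4 + m\right)^{2}} - \left(-78 - 217\right) = \frac{1}{26 + \left(-4 - 28\right)^{2}} - \left(-78 - 217\right) = \frac{1}{26 + \left(-32\right)^{2}} - -295 = \frac{1}{26 + 1024} + 295 = \frac{1}{1050} + 295 = \frac{309751}{1050}$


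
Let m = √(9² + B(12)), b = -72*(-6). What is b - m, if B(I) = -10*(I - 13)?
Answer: 432 - √91 ≈ 422.46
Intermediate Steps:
B(I) = 130 - 10*I (B(I) = -10*(-13 + I) = 130 - 10*I)
b = 432
m = √91 (m = √(9² + (130 - 10*12)) = √(81 + (130 - 120)) = √(81 + 10) = √91 ≈ 9.5394)
b - m = 432 - √91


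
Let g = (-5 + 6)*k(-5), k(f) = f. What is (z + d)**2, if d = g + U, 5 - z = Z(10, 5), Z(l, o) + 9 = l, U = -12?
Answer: 169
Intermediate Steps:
Z(l, o) = -9 + l
z = 4 (z = 5 - (-9 + 10) = 5 - 1*1 = 5 - 1 = 4)
g = -5 (g = (-5 + 6)*(-5) = 1*(-5) = -5)
d = -17 (d = -5 - 12 = -17)
(z + d)**2 = (4 - 17)**2 = (-13)**2 = 169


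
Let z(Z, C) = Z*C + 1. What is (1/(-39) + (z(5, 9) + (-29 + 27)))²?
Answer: 2941225/1521 ≈ 1933.7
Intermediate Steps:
z(Z, C) = 1 + C*Z (z(Z, C) = C*Z + 1 = 1 + C*Z)
(1/(-39) + (z(5, 9) + (-29 + 27)))² = (1/(-39) + ((1 + 9*5) + (-29 + 27)))² = (-1/39 + ((1 + 45) - 2))² = (-1/39 + (46 - 2))² = (-1/39 + 44)² = (1715/39)² = 2941225/1521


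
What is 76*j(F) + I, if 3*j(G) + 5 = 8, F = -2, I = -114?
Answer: -38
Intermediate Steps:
j(G) = 1 (j(G) = -5/3 + (⅓)*8 = -5/3 + 8/3 = 1)
76*j(F) + I = 76*1 - 114 = 76 - 114 = -38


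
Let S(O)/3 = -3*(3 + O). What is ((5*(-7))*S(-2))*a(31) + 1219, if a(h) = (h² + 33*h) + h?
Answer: 635944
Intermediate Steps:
a(h) = h² + 34*h
S(O) = -27 - 9*O (S(O) = 3*(-3*(3 + O)) = 3*(-9 - 3*O) = -27 - 9*O)
((5*(-7))*S(-2))*a(31) + 1219 = ((5*(-7))*(-27 - 9*(-2)))*(31*(34 + 31)) + 1219 = (-35*(-27 + 18))*(31*65) + 1219 = -35*(-9)*2015 + 1219 = 315*2015 + 1219 = 634725 + 1219 = 635944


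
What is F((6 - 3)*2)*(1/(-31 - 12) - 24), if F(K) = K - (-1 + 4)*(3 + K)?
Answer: 21693/43 ≈ 504.49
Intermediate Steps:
F(K) = -9 - 2*K (F(K) = K - 3*(3 + K) = K - (9 + 3*K) = K + (-9 - 3*K) = -9 - 2*K)
F((6 - 3)*2)*(1/(-31 - 12) - 24) = (-9 - 2*(6 - 3)*2)*(1/(-31 - 12) - 24) = (-9 - 6*2)*(1/(-43) - 24) = (-9 - 2*6)*(-1/43 - 24) = (-9 - 12)*(-1033/43) = -21*(-1033/43) = 21693/43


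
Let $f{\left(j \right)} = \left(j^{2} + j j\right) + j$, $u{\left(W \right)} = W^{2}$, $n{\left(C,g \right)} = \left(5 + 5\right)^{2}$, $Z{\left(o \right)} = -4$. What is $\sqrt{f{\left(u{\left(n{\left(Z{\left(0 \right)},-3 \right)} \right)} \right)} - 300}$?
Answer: $30 \sqrt{222233} \approx 14142.0$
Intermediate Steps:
$n{\left(C,g \right)} = 100$ ($n{\left(C,g \right)} = 10^{2} = 100$)
$f{\left(j \right)} = j + 2 j^{2}$ ($f{\left(j \right)} = \left(j^{2} + j^{2}\right) + j = 2 j^{2} + j = j + 2 j^{2}$)
$\sqrt{f{\left(u{\left(n{\left(Z{\left(0 \right)},-3 \right)} \right)} \right)} - 300} = \sqrt{100^{2} \left(1 + 2 \cdot 100^{2}\right) - 300} = \sqrt{10000 \left(1 + 2 \cdot 10000\right) - 300} = \sqrt{10000 \left(1 + 20000\right) - 300} = \sqrt{10000 \cdot 20001 - 300} = \sqrt{200010000 - 300} = \sqrt{200009700} = 30 \sqrt{222233}$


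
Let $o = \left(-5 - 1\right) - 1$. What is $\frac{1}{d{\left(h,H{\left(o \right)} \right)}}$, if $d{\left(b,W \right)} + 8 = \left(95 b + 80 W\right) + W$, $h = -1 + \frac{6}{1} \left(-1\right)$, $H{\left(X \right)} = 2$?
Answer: $- \frac{1}{511} \approx -0.0019569$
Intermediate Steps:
$o = -7$ ($o = -6 - 1 = -7$)
$h = -7$ ($h = -1 + 6 \cdot 1 \left(-1\right) = -1 + 6 \left(-1\right) = -1 - 6 = -7$)
$d{\left(b,W \right)} = -8 + 81 W + 95 b$ ($d{\left(b,W \right)} = -8 + \left(\left(95 b + 80 W\right) + W\right) = -8 + \left(\left(80 W + 95 b\right) + W\right) = -8 + \left(81 W + 95 b\right) = -8 + 81 W + 95 b$)
$\frac{1}{d{\left(h,H{\left(o \right)} \right)}} = \frac{1}{-8 + 81 \cdot 2 + 95 \left(-7\right)} = \frac{1}{-8 + 162 - 665} = \frac{1}{-511} = - \frac{1}{511}$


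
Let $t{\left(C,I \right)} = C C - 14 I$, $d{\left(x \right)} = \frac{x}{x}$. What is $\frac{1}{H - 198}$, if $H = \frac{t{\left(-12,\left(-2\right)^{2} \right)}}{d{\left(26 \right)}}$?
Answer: $- \frac{1}{110} \approx -0.0090909$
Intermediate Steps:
$d{\left(x \right)} = 1$
$t{\left(C,I \right)} = C^{2} - 14 I$
$H = 88$ ($H = \frac{\left(-12\right)^{2} - 14 \left(-2\right)^{2}}{1} = \left(144 - 56\right) 1 = 88 \cdot 1 = 88$)
$\frac{1}{H - 198} = \frac{1}{88 - 198} = \frac{1}{-110} = - \frac{1}{110}$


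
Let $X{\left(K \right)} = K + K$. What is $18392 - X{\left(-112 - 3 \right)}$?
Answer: $18622$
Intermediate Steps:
$X{\left(K \right)} = 2 K$
$18392 - X{\left(-112 - 3 \right)} = 18392 - 2 \left(-112 - 3\right) = 18392 - 2 \left(-115\right) = 18392 - -230 = 18392 + 230 = 18622$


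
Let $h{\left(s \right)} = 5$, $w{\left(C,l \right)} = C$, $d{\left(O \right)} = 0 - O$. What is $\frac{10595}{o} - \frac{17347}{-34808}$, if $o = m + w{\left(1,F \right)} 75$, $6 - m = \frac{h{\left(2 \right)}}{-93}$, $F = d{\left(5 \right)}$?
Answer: $\frac{906007957}{6904808} \approx 131.21$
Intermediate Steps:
$d{\left(O \right)} = - O$
$F = -5$ ($F = \left(-1\right) 5 = -5$)
$m = \frac{563}{93}$ ($m = 6 - \frac{5}{-93} = 6 - 5 \left(- \frac{1}{93}\right) = 6 - - \frac{5}{93} = 6 + \frac{5}{93} = \frac{563}{93} \approx 6.0538$)
$o = \frac{7538}{93}$ ($o = \frac{563}{93} + 1 \cdot 75 = \frac{563}{93} + 75 = \frac{7538}{93} \approx 81.054$)
$\frac{10595}{o} - \frac{17347}{-34808} = \frac{10595}{\frac{7538}{93}} - \frac{17347}{-34808} = 10595 \cdot \frac{93}{7538} - - \frac{913}{1832} = \frac{985335}{7538} + \frac{913}{1832} = \frac{906007957}{6904808}$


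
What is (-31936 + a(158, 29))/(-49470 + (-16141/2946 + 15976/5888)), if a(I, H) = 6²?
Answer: 1192540800/1849476223 ≈ 0.64480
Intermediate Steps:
a(I, H) = 36
(-31936 + a(158, 29))/(-49470 + (-16141/2946 + 15976/5888)) = (-31936 + 36)/(-49470 + (-16141/2946 + 15976/5888)) = -31900/(-49470 + (-16141*1/2946 + 15976*(1/5888))) = -31900/(-49470 + (-16141/2946 + 1997/736)) = -31900/(-49470 - 2998307/1084128) = -31900/(-53634810467/1084128) = -31900*(-1084128/53634810467) = 1192540800/1849476223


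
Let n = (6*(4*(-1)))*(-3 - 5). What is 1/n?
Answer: 1/192 ≈ 0.0052083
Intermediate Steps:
n = 192 (n = (6*(-4))*(-8) = -24*(-8) = 192)
1/n = 1/192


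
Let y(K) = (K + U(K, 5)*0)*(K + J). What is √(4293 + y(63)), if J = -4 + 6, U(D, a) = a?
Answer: 6*√233 ≈ 91.586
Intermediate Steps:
J = 2
y(K) = K*(2 + K) (y(K) = (K + 5*0)*(K + 2) = (K + 0)*(2 + K) = K*(2 + K))
√(4293 + y(63)) = √(4293 + 63*(2 + 63)) = √(4293 + 63*65) = √(4293 + 4095) = √8388 = 6*√233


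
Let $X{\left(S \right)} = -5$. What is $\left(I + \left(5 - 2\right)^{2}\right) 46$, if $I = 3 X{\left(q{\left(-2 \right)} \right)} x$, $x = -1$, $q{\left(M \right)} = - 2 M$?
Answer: $1104$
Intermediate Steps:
$I = 15$ ($I = 3 \left(-5\right) \left(-1\right) = \left(-15\right) \left(-1\right) = 15$)
$\left(I + \left(5 - 2\right)^{2}\right) 46 = \left(15 + \left(5 - 2\right)^{2}\right) 46 = \left(15 + 3^{2}\right) 46 = \left(15 + 9\right) 46 = 24 \cdot 46 = 1104$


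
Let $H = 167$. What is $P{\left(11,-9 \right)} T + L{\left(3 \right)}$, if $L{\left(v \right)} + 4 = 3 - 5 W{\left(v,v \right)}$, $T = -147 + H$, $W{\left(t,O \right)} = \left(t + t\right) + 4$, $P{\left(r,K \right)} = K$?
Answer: $-231$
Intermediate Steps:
$W{\left(t,O \right)} = 4 + 2 t$ ($W{\left(t,O \right)} = 2 t + 4 = 4 + 2 t$)
$T = 20$ ($T = -147 + 167 = 20$)
$L{\left(v \right)} = -21 - 10 v$ ($L{\left(v \right)} = -4 - \left(-3 + 5 \left(4 + 2 v\right)\right) = -4 + \left(3 - \left(20 + 10 v\right)\right) = -4 - \left(17 + 10 v\right) = -21 - 10 v$)
$P{\left(11,-9 \right)} T + L{\left(3 \right)} = \left(-9\right) 20 - 51 = -180 - 51 = -231$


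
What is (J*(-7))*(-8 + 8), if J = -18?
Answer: 0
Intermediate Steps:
(J*(-7))*(-8 + 8) = (-18*(-7))*(-8 + 8) = 126*0 = 0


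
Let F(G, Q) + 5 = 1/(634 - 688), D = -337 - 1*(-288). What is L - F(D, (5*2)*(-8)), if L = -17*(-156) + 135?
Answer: 150769/54 ≈ 2792.0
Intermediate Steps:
D = -49 (D = -337 + 288 = -49)
L = 2787 (L = 2652 + 135 = 2787)
F(G, Q) = -271/54 (F(G, Q) = -5 + 1/(634 - 688) = -5 + 1/(-54) = -5 - 1/54 = -271/54)
L - F(D, (5*2)*(-8)) = 2787 - 1*(-271/54) = 2787 + 271/54 = 150769/54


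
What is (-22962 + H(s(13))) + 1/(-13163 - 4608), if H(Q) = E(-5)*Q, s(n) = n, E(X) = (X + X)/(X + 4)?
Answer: -405747473/17771 ≈ -22832.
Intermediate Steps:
E(X) = 2*X/(4 + X) (E(X) = (2*X)/(4 + X) = 2*X/(4 + X))
H(Q) = 10*Q (H(Q) = (2*(-5)/(4 - 5))*Q = (2*(-5)/(-1))*Q = (2*(-5)*(-1))*Q = 10*Q)
(-22962 + H(s(13))) + 1/(-13163 - 4608) = (-22962 + 10*13) + 1/(-13163 - 4608) = (-22962 + 130) + 1/(-17771) = -22832 - 1/17771 = -405747473/17771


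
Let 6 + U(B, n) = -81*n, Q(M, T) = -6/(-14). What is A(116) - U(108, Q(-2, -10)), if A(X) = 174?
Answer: 1503/7 ≈ 214.71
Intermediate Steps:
Q(M, T) = 3/7 (Q(M, T) = -6*(-1/14) = 3/7)
U(B, n) = -6 - 81*n
A(116) - U(108, Q(-2, -10)) = 174 - (-6 - 81*3/7) = 174 - (-6 - 243/7) = 174 - 1*(-285/7) = 174 + 285/7 = 1503/7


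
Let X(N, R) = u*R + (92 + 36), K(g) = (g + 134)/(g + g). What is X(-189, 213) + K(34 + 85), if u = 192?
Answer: 9763965/238 ≈ 41025.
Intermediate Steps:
K(g) = (134 + g)/(2*g) (K(g) = (134 + g)/((2*g)) = (134 + g)*(1/(2*g)) = (134 + g)/(2*g))
X(N, R) = 128 + 192*R (X(N, R) = 192*R + (92 + 36) = 192*R + 128 = 128 + 192*R)
X(-189, 213) + K(34 + 85) = (128 + 192*213) + (134 + (34 + 85))/(2*(34 + 85)) = (128 + 40896) + (½)*(134 + 119)/119 = 41024 + (½)*(1/119)*253 = 41024 + 253/238 = 9763965/238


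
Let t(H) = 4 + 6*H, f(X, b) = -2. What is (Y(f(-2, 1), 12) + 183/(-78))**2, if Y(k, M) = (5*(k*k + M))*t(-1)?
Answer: 17816841/676 ≈ 26356.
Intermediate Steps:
Y(k, M) = -10*M - 10*k**2 (Y(k, M) = (5*(k*k + M))*(4 + 6*(-1)) = (5*(k**2 + M))*(4 - 6) = (5*(M + k**2))*(-2) = (5*M + 5*k**2)*(-2) = -10*M - 10*k**2)
(Y(f(-2, 1), 12) + 183/(-78))**2 = ((-10*12 - 10*(-2)**2) + 183/(-78))**2 = ((-120 - 10*4) + 183*(-1/78))**2 = ((-120 - 40) - 61/26)**2 = (-160 - 61/26)**2 = (-4221/26)**2 = 17816841/676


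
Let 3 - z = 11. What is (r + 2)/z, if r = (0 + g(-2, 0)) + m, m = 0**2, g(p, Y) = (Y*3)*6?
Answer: -1/4 ≈ -0.25000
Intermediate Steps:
z = -8 (z = 3 - 1*11 = 3 - 11 = -8)
g(p, Y) = 18*Y (g(p, Y) = (3*Y)*6 = 18*Y)
m = 0
r = 0 (r = (0 + 18*0) + 0 = (0 + 0) + 0 = 0 + 0 = 0)
(r + 2)/z = (0 + 2)/(-8) = -1/8*2 = -1/4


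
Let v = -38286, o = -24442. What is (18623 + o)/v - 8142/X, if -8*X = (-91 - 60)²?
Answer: 2626475915/872959086 ≈ 3.0087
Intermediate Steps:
X = -22801/8 (X = -(-91 - 60)²/8 = -⅛*(-151)² = -⅛*22801 = -22801/8 ≈ -2850.1)
(18623 + o)/v - 8142/X = (18623 - 24442)/(-38286) - 8142/(-22801/8) = -5819*(-1/38286) - 8142*(-8/22801) = 5819/38286 + 65136/22801 = 2626475915/872959086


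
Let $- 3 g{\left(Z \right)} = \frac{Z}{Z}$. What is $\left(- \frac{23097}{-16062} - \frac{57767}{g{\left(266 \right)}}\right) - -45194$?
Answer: $\frac{1169829929}{5354} \approx 2.185 \cdot 10^{5}$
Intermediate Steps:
$g{\left(Z \right)} = - \frac{1}{3}$ ($g{\left(Z \right)} = - \frac{Z \frac{1}{Z}}{3} = \left(- \frac{1}{3}\right) 1 = - \frac{1}{3}$)
$\left(- \frac{23097}{-16062} - \frac{57767}{g{\left(266 \right)}}\right) - -45194 = \left(- \frac{23097}{-16062} - \frac{57767}{- \frac{1}{3}}\right) - -45194 = \left(\left(-23097\right) \left(- \frac{1}{16062}\right) - -173301\right) + 45194 = \left(\frac{7699}{5354} + 173301\right) + 45194 = \frac{927861253}{5354} + 45194 = \frac{1169829929}{5354}$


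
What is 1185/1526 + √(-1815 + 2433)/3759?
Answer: 1185/1526 + √618/3759 ≈ 0.78315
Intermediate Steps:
1185/1526 + √(-1815 + 2433)/3759 = 1185*(1/1526) + √618*(1/3759) = 1185/1526 + √618/3759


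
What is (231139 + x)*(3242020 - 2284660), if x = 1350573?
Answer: 1514267800320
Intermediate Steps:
(231139 + x)*(3242020 - 2284660) = (231139 + 1350573)*(3242020 - 2284660) = 1581712*957360 = 1514267800320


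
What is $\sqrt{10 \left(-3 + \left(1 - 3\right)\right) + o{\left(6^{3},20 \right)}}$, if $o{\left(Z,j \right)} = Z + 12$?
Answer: $\sqrt{178} \approx 13.342$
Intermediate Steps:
$o{\left(Z,j \right)} = 12 + Z$
$\sqrt{10 \left(-3 + \left(1 - 3\right)\right) + o{\left(6^{3},20 \right)}} = \sqrt{10 \left(-3 + \left(1 - 3\right)\right) + \left(12 + 6^{3}\right)} = \sqrt{10 \left(-3 - 2\right) + \left(12 + 216\right)} = \sqrt{10 \left(-5\right) + 228} = \sqrt{-50 + 228} = \sqrt{178}$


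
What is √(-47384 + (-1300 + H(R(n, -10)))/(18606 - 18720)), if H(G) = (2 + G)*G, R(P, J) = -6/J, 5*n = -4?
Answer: I*√15391361046/570 ≈ 217.65*I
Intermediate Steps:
n = -⅘ (n = (⅕)*(-4) = -⅘ ≈ -0.80000)
H(G) = G*(2 + G)
√(-47384 + (-1300 + H(R(n, -10)))/(18606 - 18720)) = √(-47384 + (-1300 + (-6/(-10))*(2 - 6/(-10)))/(18606 - 18720)) = √(-47384 + (-1300 + (-6*(-⅒))*(2 - 6*(-⅒)))/(-114)) = √(-47384 + (-1300 + 3*(2 + ⅗)/5)*(-1/114)) = √(-47384 + (-1300 + (⅗)*(13/5))*(-1/114)) = √(-47384 + (-1300 + 39/25)*(-1/114)) = √(-47384 - 32461/25*(-1/114)) = √(-47384 + 32461/2850) = √(-135011939/2850) = I*√15391361046/570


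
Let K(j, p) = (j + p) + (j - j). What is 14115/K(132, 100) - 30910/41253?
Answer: 575114975/9570696 ≈ 60.091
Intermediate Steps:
K(j, p) = j + p (K(j, p) = (j + p) + 0 = j + p)
14115/K(132, 100) - 30910/41253 = 14115/(132 + 100) - 30910/41253 = 14115/232 - 30910*1/41253 = 14115*(1/232) - 30910/41253 = 14115/232 - 30910/41253 = 575114975/9570696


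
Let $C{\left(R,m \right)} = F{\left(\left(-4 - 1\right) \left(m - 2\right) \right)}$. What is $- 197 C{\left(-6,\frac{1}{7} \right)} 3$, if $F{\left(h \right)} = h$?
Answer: $- \frac{38415}{7} \approx -5487.9$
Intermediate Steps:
$C{\left(R,m \right)} = 10 - 5 m$ ($C{\left(R,m \right)} = \left(-4 - 1\right) \left(m - 2\right) = - 5 \left(-2 + m\right) = 10 - 5 m$)
$- 197 C{\left(-6,\frac{1}{7} \right)} 3 = - 197 \left(10 - \frac{5}{7}\right) 3 = - 197 \cdot \frac{65}{7} \cdot 3 = \left(-197\right) \frac{195}{7} = - \frac{38415}{7}$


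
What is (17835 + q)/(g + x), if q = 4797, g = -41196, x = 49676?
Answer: 2829/1060 ≈ 2.6689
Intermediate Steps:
(17835 + q)/(g + x) = (17835 + 4797)/(-41196 + 49676) = 22632/8480 = 22632*(1/8480) = 2829/1060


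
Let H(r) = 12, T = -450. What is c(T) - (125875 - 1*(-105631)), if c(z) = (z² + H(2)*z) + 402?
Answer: -34004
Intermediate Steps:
c(z) = 402 + z² + 12*z (c(z) = (z² + 12*z) + 402 = 402 + z² + 12*z)
c(T) - (125875 - 1*(-105631)) = (402 + (-450)² + 12*(-450)) - (125875 - 1*(-105631)) = (402 + 202500 - 5400) - (125875 + 105631) = 197502 - 1*231506 = 197502 - 231506 = -34004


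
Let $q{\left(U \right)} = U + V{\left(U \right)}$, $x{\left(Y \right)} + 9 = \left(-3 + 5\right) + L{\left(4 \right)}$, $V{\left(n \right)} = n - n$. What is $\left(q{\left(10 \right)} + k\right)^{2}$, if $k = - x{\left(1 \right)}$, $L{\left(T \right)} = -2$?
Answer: $361$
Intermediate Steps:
$V{\left(n \right)} = 0$
$x{\left(Y \right)} = -9$ ($x{\left(Y \right)} = -9 + \left(\left(-3 + 5\right) - 2\right) = -9 + \left(2 - 2\right) = -9 + 0 = -9$)
$q{\left(U \right)} = U$ ($q{\left(U \right)} = U + 0 = U$)
$k = 9$ ($k = \left(-1\right) \left(-9\right) = 9$)
$\left(q{\left(10 \right)} + k\right)^{2} = \left(10 + 9\right)^{2} = 19^{2} = 361$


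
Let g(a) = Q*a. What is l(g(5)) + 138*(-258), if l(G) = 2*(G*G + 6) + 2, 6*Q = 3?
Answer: -71155/2 ≈ -35578.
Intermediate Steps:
Q = ½ (Q = (⅙)*3 = ½ ≈ 0.50000)
g(a) = a/2
l(G) = 14 + 2*G² (l(G) = 2*(G² + 6) + 2 = 2*(6 + G²) + 2 = (12 + 2*G²) + 2 = 14 + 2*G²)
l(g(5)) + 138*(-258) = (14 + 2*((½)*5)²) + 138*(-258) = (14 + 2*(5/2)²) - 35604 = (14 + 2*(25/4)) - 35604 = (14 + 25/2) - 35604 = 53/2 - 35604 = -71155/2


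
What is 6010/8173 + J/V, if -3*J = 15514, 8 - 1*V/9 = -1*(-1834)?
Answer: 1748351/1665063 ≈ 1.0500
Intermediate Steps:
V = -16434 (V = 72 - (-9)*(-1834) = 72 - 9*1834 = 72 - 16506 = -16434)
J = -15514/3 (J = -⅓*15514 = -15514/3 ≈ -5171.3)
6010/8173 + J/V = 6010/8173 - 15514/3/(-16434) = 6010*(1/8173) - 15514/3*(-1/16434) = 6010/8173 + 7757/24651 = 1748351/1665063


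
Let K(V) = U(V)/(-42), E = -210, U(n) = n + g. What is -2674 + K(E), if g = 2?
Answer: -56050/21 ≈ -2669.0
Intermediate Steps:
U(n) = 2 + n (U(n) = n + 2 = 2 + n)
K(V) = -1/21 - V/42 (K(V) = (2 + V)/(-42) = (2 + V)*(-1/42) = -1/21 - V/42)
-2674 + K(E) = -2674 + (-1/21 - 1/42*(-210)) = -2674 + (-1/21 + 5) = -2674 + 104/21 = -56050/21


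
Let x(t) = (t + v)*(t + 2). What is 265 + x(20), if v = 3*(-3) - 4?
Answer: 419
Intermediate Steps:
v = -13 (v = -9 - 4 = -13)
x(t) = (-13 + t)*(2 + t) (x(t) = (t - 13)*(t + 2) = (-13 + t)*(2 + t))
265 + x(20) = 265 + (-26 + 20² - 11*20) = 265 + (-26 + 400 - 220) = 265 + 154 = 419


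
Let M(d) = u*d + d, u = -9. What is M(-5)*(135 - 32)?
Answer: 4120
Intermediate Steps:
M(d) = -8*d (M(d) = -9*d + d = -8*d)
M(-5)*(135 - 32) = (-8*(-5))*(135 - 32) = 40*103 = 4120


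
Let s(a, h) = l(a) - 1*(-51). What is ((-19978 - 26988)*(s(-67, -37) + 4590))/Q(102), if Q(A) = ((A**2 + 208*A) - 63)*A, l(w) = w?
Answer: -107411242/1609407 ≈ -66.740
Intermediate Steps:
s(a, h) = 51 + a (s(a, h) = a - 1*(-51) = a + 51 = 51 + a)
Q(A) = A*(-63 + A**2 + 208*A) (Q(A) = (-63 + A**2 + 208*A)*A = A*(-63 + A**2 + 208*A))
((-19978 - 26988)*(s(-67, -37) + 4590))/Q(102) = ((-19978 - 26988)*((51 - 67) + 4590))/((102*(-63 + 102**2 + 208*102))) = (-46966*(-16 + 4590))/((102*(-63 + 10404 + 21216))) = (-46966*4574)/((102*31557)) = -214822484/3218814 = -214822484*1/3218814 = -107411242/1609407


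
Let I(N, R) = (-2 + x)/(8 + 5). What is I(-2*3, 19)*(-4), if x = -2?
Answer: 16/13 ≈ 1.2308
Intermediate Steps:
I(N, R) = -4/13 (I(N, R) = (-2 - 2)/(8 + 5) = -4/13)
I(-2*3, 19)*(-4) = -4/13*(-4) = 16/13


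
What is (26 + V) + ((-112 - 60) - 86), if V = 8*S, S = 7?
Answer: -176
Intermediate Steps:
V = 56 (V = 8*7 = 56)
(26 + V) + ((-112 - 60) - 86) = (26 + 56) + ((-112 - 60) - 86) = 82 + (-172 - 86) = 82 - 258 = -176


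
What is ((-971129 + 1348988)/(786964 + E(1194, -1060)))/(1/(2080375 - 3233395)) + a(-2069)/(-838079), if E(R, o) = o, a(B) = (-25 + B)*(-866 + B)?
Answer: -30428186455177065/54887469868 ≈ -5.5437e+5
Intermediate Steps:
a(B) = (-866 + B)*(-25 + B)
((-971129 + 1348988)/(786964 + E(1194, -1060)))/(1/(2080375 - 3233395)) + a(-2069)/(-838079) = ((-971129 + 1348988)/(786964 - 1060))/(1/(2080375 - 3233395)) + (21650 + (-2069)² - 891*(-2069))/(-838079) = (377859/785904)/(1/(-1153020)) + (21650 + 4280761 + 1843479)*(-1/838079) = (377859*(1/785904))/(-1/1153020) + 6145890*(-1/838079) = (125953/261968)*(-1153020) - 6145890/838079 = -36306582015/65492 - 6145890/838079 = -30428186455177065/54887469868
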